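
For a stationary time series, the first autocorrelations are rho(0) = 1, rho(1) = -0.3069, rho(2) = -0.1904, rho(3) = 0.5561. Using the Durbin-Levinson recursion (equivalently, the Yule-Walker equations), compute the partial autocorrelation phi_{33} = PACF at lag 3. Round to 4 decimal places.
\phi_{33} = 0.4690

The PACF at lag k is phi_{kk}, the last component of the solution
to the Yule-Walker system G_k phi = r_k where
  (G_k)_{ij} = rho(|i - j|), (r_k)_i = rho(i), i,j = 1..k.
Equivalently, Durbin-Levinson gives phi_{kk} iteratively:
  phi_{11} = rho(1)
  phi_{kk} = [rho(k) - sum_{j=1..k-1} phi_{k-1,j} rho(k-j)]
            / [1 - sum_{j=1..k-1} phi_{k-1,j} rho(j)],
  phi_{k,j} = phi_{k-1,j} - phi_{kk} phi_{k-1,k-j},  j = 1..k-1.
Step k = 1:
  phi_11 = rho(1) = -0.3069.
Step k = 2:
  phi_22 = [rho(2) - phi_11 rho(1)] / [1 - phi_11 rho(1)] = [-0.1904 - (-0.3069)(-0.3069)] / [1 - (-0.3069)(-0.3069)]
         = -0.28458761 / 0.90581239 = -0.314179.
  Update: phi_21 = phi_11 - phi_22 phi_11 = -0.3069 - (-0.314179)(-0.3069) = -0.403322.
Step k = 3:
  phi_33 = [rho(3) - phi_21 rho(2) - phi_22 rho(1)] / [1 - phi_21 rho(1) - phi_22 rho(2)]
    numerator   = 0.5561 - (-0.403322)(-0.1904) - (-0.314179)(-0.3069) = 0.38288589
    denominator = 1 - (-0.403322)(-0.3069) - (-0.314179)(-0.1904) = 0.81640082
  phi_33 = 0.38288589 / 0.81640082 = 0.469.
Therefore phi_{33} = 0.4690.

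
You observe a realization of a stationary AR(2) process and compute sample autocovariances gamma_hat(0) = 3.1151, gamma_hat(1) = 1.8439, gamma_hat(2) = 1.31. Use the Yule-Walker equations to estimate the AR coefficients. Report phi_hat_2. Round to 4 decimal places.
\hat\phi_{2} = 0.1080

The Yule-Walker equations for an AR(p) process read, in matrix form,
  Gamma_p phi = r_p,   with   (Gamma_p)_{ij} = gamma(|i - j|),
                       (r_p)_i = gamma(i),   i,j = 1..p.
Substitute the sample gammas (Toeplitz matrix and right-hand side of size 2):
  Gamma_p = [[3.1151, 1.8439], [1.8439, 3.1151]]
  r_p     = [1.8439, 1.31]
Written out:
  3.1151 phi_1 + 1.8439 phi_2 = 1.8439
  1.8439 phi_1 + 3.1151 phi_2 = 1.31
Solve by Cramer's rule:
  det = gamma(0)^2 - gamma(1)^2 = (3.1151)^2 - (1.8439)^2 = 9.70384801 - 3.39996721 = 6.3038808
  phi_hat_1 = [gamma(1) gamma(0) - gamma(1) gamma(2)] / det = [(1.8439)(3.1151) - (1.8439)(1.31)] / 6.3038808 = 3.32842389 / 6.3038808 = 0.528
  phi_hat_2 = [gamma(0) gamma(2) - gamma(1)^2] / det = [(3.1151)(1.31) - (1.8439)^2] / 6.3038808 = 0.68081379 / 6.3038808 = 0.108
So phi_hat = [0.5280, 0.1080].
Therefore phi_hat_2 = 0.1080.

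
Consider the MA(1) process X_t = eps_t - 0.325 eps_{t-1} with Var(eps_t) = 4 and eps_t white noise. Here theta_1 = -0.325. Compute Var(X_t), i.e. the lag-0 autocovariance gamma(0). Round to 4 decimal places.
\gamma(0) = 4.4225

For an MA(q) process X_t = eps_t + sum_i theta_i eps_{t-i} with
Var(eps_t) = sigma^2, the variance is
  gamma(0) = sigma^2 * (1 + sum_i theta_i^2).
  sum_i theta_i^2 = (-0.325)^2 = 0.105625.
  gamma(0) = 4 * (1 + 0.105625) = 4 * 1.105625 = 4.4225.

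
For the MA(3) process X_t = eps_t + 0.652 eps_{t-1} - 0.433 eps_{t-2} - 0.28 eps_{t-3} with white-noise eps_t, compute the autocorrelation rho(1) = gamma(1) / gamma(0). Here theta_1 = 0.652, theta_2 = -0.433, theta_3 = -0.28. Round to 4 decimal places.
\rho(1) = 0.2903

For an MA(q) process with theta_0 = 1, the autocovariance is
  gamma(k) = sigma^2 * sum_{i=0..q-k} theta_i * theta_{i+k},
and rho(k) = gamma(k) / gamma(0). Sigma^2 cancels.
  numerator   = (1)*(0.652) + (0.652)*(-0.433) + (-0.433)*(-0.28) = 0.490924.
  denominator = (1)^2 + (0.652)^2 + (-0.433)^2 + (-0.28)^2 = 1.690993.
  rho(1) = 0.490924 / 1.690993 = 0.2903.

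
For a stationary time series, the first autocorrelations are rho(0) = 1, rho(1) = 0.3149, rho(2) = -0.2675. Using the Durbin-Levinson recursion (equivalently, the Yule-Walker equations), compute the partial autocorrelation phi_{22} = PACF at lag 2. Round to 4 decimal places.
\phi_{22} = -0.4070

The PACF at lag k is phi_{kk}, the last component of the solution
to the Yule-Walker system G_k phi = r_k where
  (G_k)_{ij} = rho(|i - j|), (r_k)_i = rho(i), i,j = 1..k.
Equivalently, Durbin-Levinson gives phi_{kk} iteratively:
  phi_{11} = rho(1)
  phi_{kk} = [rho(k) - sum_{j=1..k-1} phi_{k-1,j} rho(k-j)]
            / [1 - sum_{j=1..k-1} phi_{k-1,j} rho(j)],
  phi_{k,j} = phi_{k-1,j} - phi_{kk} phi_{k-1,k-j},  j = 1..k-1.
Step k = 1:
  phi_11 = rho(1) = 0.3149.
Step k = 2:
  phi_22 = [rho(2) - phi_11 rho(1)] / [1 - phi_11 rho(1)] = [-0.2675 - (0.3149)(0.3149)] / [1 - (0.3149)(0.3149)]
         = -0.36666201 / 0.90083799 = -0.407.
Therefore phi_{22} = -0.4070.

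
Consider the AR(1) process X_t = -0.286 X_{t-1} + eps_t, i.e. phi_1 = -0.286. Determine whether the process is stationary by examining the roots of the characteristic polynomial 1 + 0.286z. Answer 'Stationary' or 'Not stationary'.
\text{Stationary}

The AR(p) characteristic polynomial is P(z) = 1 + 0.286z.
Stationarity requires all roots to lie outside the unit circle, i.e. |z| > 1 for every root.
This is linear in z: 1 + (0.286) z = 0  =>  z = -1/(0.286) = -3.496503,  |z| = 3.496503.
Moduli of all roots: 3.4965.
All moduli strictly greater than 1? Yes.
Verdict: Stationary.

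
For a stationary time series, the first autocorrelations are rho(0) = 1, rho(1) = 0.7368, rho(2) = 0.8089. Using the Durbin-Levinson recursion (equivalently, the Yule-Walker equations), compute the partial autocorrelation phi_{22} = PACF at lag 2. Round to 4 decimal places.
\phi_{22} = 0.5820

The PACF at lag k is phi_{kk}, the last component of the solution
to the Yule-Walker system G_k phi = r_k where
  (G_k)_{ij} = rho(|i - j|), (r_k)_i = rho(i), i,j = 1..k.
Equivalently, Durbin-Levinson gives phi_{kk} iteratively:
  phi_{11} = rho(1)
  phi_{kk} = [rho(k) - sum_{j=1..k-1} phi_{k-1,j} rho(k-j)]
            / [1 - sum_{j=1..k-1} phi_{k-1,j} rho(j)],
  phi_{k,j} = phi_{k-1,j} - phi_{kk} phi_{k-1,k-j},  j = 1..k-1.
Step k = 1:
  phi_11 = rho(1) = 0.7368.
Step k = 2:
  phi_22 = [rho(2) - phi_11 rho(1)] / [1 - phi_11 rho(1)] = [0.8089 - (0.7368)(0.7368)] / [1 - (0.7368)(0.7368)]
         = 0.26602576 / 0.45712576 = 0.582.
Therefore phi_{22} = 0.5820.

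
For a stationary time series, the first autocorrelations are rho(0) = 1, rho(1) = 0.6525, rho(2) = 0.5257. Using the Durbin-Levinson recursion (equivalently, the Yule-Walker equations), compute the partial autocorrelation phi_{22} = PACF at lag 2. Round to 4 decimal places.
\phi_{22} = 0.1740

The PACF at lag k is phi_{kk}, the last component of the solution
to the Yule-Walker system G_k phi = r_k where
  (G_k)_{ij} = rho(|i - j|), (r_k)_i = rho(i), i,j = 1..k.
Equivalently, Durbin-Levinson gives phi_{kk} iteratively:
  phi_{11} = rho(1)
  phi_{kk} = [rho(k) - sum_{j=1..k-1} phi_{k-1,j} rho(k-j)]
            / [1 - sum_{j=1..k-1} phi_{k-1,j} rho(j)],
  phi_{k,j} = phi_{k-1,j} - phi_{kk} phi_{k-1,k-j},  j = 1..k-1.
Step k = 1:
  phi_11 = rho(1) = 0.6525.
Step k = 2:
  phi_22 = [rho(2) - phi_11 rho(1)] / [1 - phi_11 rho(1)] = [0.5257 - (0.6525)(0.6525)] / [1 - (0.6525)(0.6525)]
         = 0.09994375 / 0.57424375 = 0.174.
Therefore phi_{22} = 0.1740.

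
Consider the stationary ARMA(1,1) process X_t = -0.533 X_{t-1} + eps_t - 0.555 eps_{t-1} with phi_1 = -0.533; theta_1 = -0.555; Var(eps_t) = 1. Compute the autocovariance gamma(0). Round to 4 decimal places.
\gamma(0) = 2.6535

Multiply the model equation by X_{t-k} and take expectations. With theta_0 = psi_0 = 1 and psi_j the MA(infinity) weights, this gives
  gamma(k) - sum_i phi_i gamma(k-i) = c_k,
  c_k = sigma^2 * sum_{j=k..q} theta_j psi_{j-k}   (c_k = 0 for k > q),
using gamma(-m) = gamma(m).
psi-weights needed (psi_j = theta_j + sum_i phi_i psi_{j-i}):
  psi_1 = theta_1 + phi_1 = -0.555 + (-0.533) = -1.088
Right-hand sides:
  c_0 = sigma^2 (1 + theta_1 psi_1) = 1 * (1 + (-0.555)(-1.088)) = 1 * 1.60384 = 1.60384
  c_1 = sigma^2 theta_1 = 1 * (-0.555) = -0.555
  c_2 = 0
Equations for k = 0 and k = 1 (AR order 1):
  gamma(0) = phi_1 gamma(1) + c_0
  gamma(1) = phi_1 gamma(0) + c_1
Substituting the second into the first: gamma(0) (1 - phi_1^2) = c_0 + phi_1 c_1, so
  gamma(0) = (c_0 + phi_1 c_1) / (1 - phi_1^2) = (1.60384 + (-0.533)(-0.555)) / (1 - (-0.533)^2) = 1.899655 / 0.715911 = 2.653479.
Therefore gamma(0) = 2.6535 (to 4 decimal places).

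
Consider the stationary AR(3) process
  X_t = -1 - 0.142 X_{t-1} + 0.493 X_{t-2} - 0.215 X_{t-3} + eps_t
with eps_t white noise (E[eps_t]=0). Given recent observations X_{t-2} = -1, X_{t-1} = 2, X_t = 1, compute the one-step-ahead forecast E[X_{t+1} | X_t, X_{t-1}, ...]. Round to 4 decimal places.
E[X_{t+1} \mid \mathcal F_t] = 0.0590

For an AR(p) model X_t = c + sum_i phi_i X_{t-i} + eps_t, the
one-step-ahead conditional mean is
  E[X_{t+1} | X_t, ...] = c + sum_i phi_i X_{t+1-i}.
Substitute known values:
  E[X_{t+1} | ...] = -1 + (-0.142) * (1) + (0.493) * (2) + (-0.215) * (-1)
                   = 0.0590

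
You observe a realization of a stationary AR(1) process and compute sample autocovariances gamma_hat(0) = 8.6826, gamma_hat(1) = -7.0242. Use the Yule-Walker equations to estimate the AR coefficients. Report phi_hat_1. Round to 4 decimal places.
\hat\phi_{1} = -0.8090

The Yule-Walker equations for an AR(p) process read, in matrix form,
  Gamma_p phi = r_p,   with   (Gamma_p)_{ij} = gamma(|i - j|),
                       (r_p)_i = gamma(i),   i,j = 1..p.
Substitute the sample gammas (Toeplitz matrix and right-hand side of size 1):
  Gamma_p = [[8.6826]]
  r_p     = [-7.0242]
With p = 1 this is the single equation gamma(0) phi_1 = gamma(1):
  phi_hat_1 = gamma(1) / gamma(0) = -7.0242 / 8.6826 = -0.8090.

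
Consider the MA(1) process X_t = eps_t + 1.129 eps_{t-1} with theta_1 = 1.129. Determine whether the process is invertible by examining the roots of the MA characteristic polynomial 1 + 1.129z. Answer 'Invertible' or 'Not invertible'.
\text{Not invertible}

The MA(q) characteristic polynomial is P(z) = 1 + 1.129z.
Invertibility requires all roots to lie outside the unit circle, i.e. |z| > 1 for every root.
This is linear in z: 1 + (1.129) z = 0  =>  z = -1/(1.129) = -0.88574,  |z| = 0.88574.
Moduli of all roots: 0.8857.
All moduli strictly greater than 1? No.
Verdict: Not invertible.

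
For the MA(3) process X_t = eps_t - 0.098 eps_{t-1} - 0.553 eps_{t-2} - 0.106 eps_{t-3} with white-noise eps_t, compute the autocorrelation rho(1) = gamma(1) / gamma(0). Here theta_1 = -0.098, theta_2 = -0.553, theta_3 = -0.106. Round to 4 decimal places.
\rho(1) = 0.0112

For an MA(q) process with theta_0 = 1, the autocovariance is
  gamma(k) = sigma^2 * sum_{i=0..q-k} theta_i * theta_{i+k},
and rho(k) = gamma(k) / gamma(0). Sigma^2 cancels.
  numerator   = (1)*(-0.098) + (-0.098)*(-0.553) + (-0.553)*(-0.106) = 0.014812.
  denominator = (1)^2 + (-0.098)^2 + (-0.553)^2 + (-0.106)^2 = 1.326649.
  rho(1) = 0.014812 / 1.326649 = 0.0112.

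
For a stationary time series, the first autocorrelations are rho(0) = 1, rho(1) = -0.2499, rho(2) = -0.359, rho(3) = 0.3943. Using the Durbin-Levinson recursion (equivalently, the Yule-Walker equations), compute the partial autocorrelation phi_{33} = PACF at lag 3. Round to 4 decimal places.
\phi_{33} = 0.2031

The PACF at lag k is phi_{kk}, the last component of the solution
to the Yule-Walker system G_k phi = r_k where
  (G_k)_{ij} = rho(|i - j|), (r_k)_i = rho(i), i,j = 1..k.
Equivalently, Durbin-Levinson gives phi_{kk} iteratively:
  phi_{11} = rho(1)
  phi_{kk} = [rho(k) - sum_{j=1..k-1} phi_{k-1,j} rho(k-j)]
            / [1 - sum_{j=1..k-1} phi_{k-1,j} rho(j)],
  phi_{k,j} = phi_{k-1,j} - phi_{kk} phi_{k-1,k-j},  j = 1..k-1.
Step k = 1:
  phi_11 = rho(1) = -0.2499.
Step k = 2:
  phi_22 = [rho(2) - phi_11 rho(1)] / [1 - phi_11 rho(1)] = [-0.359 - (-0.2499)(-0.2499)] / [1 - (-0.2499)(-0.2499)]
         = -0.42145001 / 0.93754999 = -0.449523.
  Update: phi_21 = phi_11 - phi_22 phi_11 = -0.2499 - (-0.449523)(-0.2499) = -0.362236.
Step k = 3:
  phi_33 = [rho(3) - phi_21 rho(2) - phi_22 rho(1)] / [1 - phi_21 rho(1) - phi_22 rho(2)]
    numerator   = 0.3943 - (-0.362236)(-0.359) - (-0.449523)(-0.2499) = 0.15192165
    denominator = 1 - (-0.362236)(-0.2499) - (-0.449523)(-0.359) = 0.74809864
  phi_33 = 0.15192165 / 0.74809864 = 0.2031.
Therefore phi_{33} = 0.2031.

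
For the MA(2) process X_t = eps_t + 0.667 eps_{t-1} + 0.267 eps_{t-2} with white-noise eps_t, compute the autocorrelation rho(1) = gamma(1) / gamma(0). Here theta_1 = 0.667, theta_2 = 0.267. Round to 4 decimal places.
\rho(1) = 0.5574

For an MA(q) process with theta_0 = 1, the autocovariance is
  gamma(k) = sigma^2 * sum_{i=0..q-k} theta_i * theta_{i+k},
and rho(k) = gamma(k) / gamma(0). Sigma^2 cancels.
  numerator   = (1)*(0.667) + (0.667)*(0.267) = 0.845089.
  denominator = (1)^2 + (0.667)^2 + (0.267)^2 = 1.516178.
  rho(1) = 0.845089 / 1.516178 = 0.5574.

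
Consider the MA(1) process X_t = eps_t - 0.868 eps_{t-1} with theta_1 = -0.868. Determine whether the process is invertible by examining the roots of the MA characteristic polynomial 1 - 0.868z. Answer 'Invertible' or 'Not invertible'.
\text{Invertible}

The MA(q) characteristic polynomial is P(z) = 1 - 0.868z.
Invertibility requires all roots to lie outside the unit circle, i.e. |z| > 1 for every root.
This is linear in z: 1 + (-0.868) z = 0  =>  z = -1/(-0.868) = 1.152074,  |z| = 1.152074.
Moduli of all roots: 1.1521.
All moduli strictly greater than 1? Yes.
Verdict: Invertible.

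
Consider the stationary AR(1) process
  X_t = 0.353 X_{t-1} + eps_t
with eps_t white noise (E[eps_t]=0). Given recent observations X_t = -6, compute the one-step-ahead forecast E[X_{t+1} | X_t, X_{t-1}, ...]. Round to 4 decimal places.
E[X_{t+1} \mid \mathcal F_t] = -2.1180

For an AR(p) model X_t = c + sum_i phi_i X_{t-i} + eps_t, the
one-step-ahead conditional mean is
  E[X_{t+1} | X_t, ...] = c + sum_i phi_i X_{t+1-i}.
Substitute known values:
  E[X_{t+1} | ...] = (0.353) * (-6)
                   = -2.1180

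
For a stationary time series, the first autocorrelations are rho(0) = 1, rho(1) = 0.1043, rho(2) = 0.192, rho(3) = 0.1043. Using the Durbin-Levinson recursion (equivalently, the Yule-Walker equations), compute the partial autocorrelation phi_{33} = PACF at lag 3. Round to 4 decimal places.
\phi_{33} = 0.0720

The PACF at lag k is phi_{kk}, the last component of the solution
to the Yule-Walker system G_k phi = r_k where
  (G_k)_{ij} = rho(|i - j|), (r_k)_i = rho(i), i,j = 1..k.
Equivalently, Durbin-Levinson gives phi_{kk} iteratively:
  phi_{11} = rho(1)
  phi_{kk} = [rho(k) - sum_{j=1..k-1} phi_{k-1,j} rho(k-j)]
            / [1 - sum_{j=1..k-1} phi_{k-1,j} rho(j)],
  phi_{k,j} = phi_{k-1,j} - phi_{kk} phi_{k-1,k-j},  j = 1..k-1.
Step k = 1:
  phi_11 = rho(1) = 0.1043.
Step k = 2:
  phi_22 = [rho(2) - phi_11 rho(1)] / [1 - phi_11 rho(1)] = [0.192 - (0.1043)(0.1043)] / [1 - (0.1043)(0.1043)]
         = 0.18112151 / 0.98912151 = 0.183114.
  Update: phi_21 = phi_11 - phi_22 phi_11 = 0.1043 - (0.183114)(0.1043) = 0.085201.
Step k = 3:
  phi_33 = [rho(3) - phi_21 rho(2) - phi_22 rho(1)] / [1 - phi_21 rho(1) - phi_22 rho(2)]
    numerator   = 0.1043 - (0.085201)(0.192) - (0.183114)(0.1043) = 0.06884262
    denominator = 1 - (0.085201)(0.1043) - (0.183114)(0.192) = 0.95595571
  phi_33 = 0.06884262 / 0.95595571 = 0.072.
Therefore phi_{33} = 0.0720.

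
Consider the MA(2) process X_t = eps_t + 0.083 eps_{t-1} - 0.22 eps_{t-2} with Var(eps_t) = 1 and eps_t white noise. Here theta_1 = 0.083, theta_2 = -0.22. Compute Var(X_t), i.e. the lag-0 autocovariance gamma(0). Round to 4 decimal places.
\gamma(0) = 1.0553

For an MA(q) process X_t = eps_t + sum_i theta_i eps_{t-i} with
Var(eps_t) = sigma^2, the variance is
  gamma(0) = sigma^2 * (1 + sum_i theta_i^2).
  sum_i theta_i^2 = (0.083)^2 + (-0.22)^2 = 0.006889 + 0.0484 = 0.055289.
  gamma(0) = 1 * (1 + 0.055289) = 1 * 1.055289 = 1.055289, which rounds to 1.0553.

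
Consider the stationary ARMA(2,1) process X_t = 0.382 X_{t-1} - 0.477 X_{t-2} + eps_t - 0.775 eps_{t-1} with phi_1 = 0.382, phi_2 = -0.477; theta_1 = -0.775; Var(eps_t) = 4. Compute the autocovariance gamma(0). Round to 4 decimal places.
\gamma(0) = 6.6579

Multiply the model equation by X_{t-k} and take expectations. With theta_0 = psi_0 = 1 and psi_j the MA(infinity) weights, this gives
  gamma(k) - sum_i phi_i gamma(k-i) = c_k,
  c_k = sigma^2 * sum_{j=k..q} theta_j psi_{j-k}   (c_k = 0 for k > q),
using gamma(-m) = gamma(m).
psi-weights needed (psi_j = theta_j + sum_i phi_i psi_{j-i}):
  psi_1 = theta_1 + phi_1 = -0.775 + (0.382) = -0.393
Right-hand sides:
  c_0 = sigma^2 (1 + theta_1 psi_1) = 4 * (1 + (-0.775)(-0.393)) = 4 * 1.304575 = 5.2183
  c_1 = sigma^2 theta_1 = 4 * (-0.775) = -3.1
  c_2 = 0
Equations for k = 0, 1, 2 (AR order 2, c_2 = 0):
  (E0) gamma(0) = phi_1 gamma(1) + phi_2 gamma(2) + c_0
  (E1) gamma(1) = phi_1 gamma(0) + phi_2 gamma(1) + c_1
  (E2) gamma(2) = phi_1 gamma(1) + phi_2 gamma(0)
From (E1): gamma(1) = A gamma(0) + B with
  A = phi_1 / (1 - phi_2) = 0.382 / 1.477 = 0.258632,   B = c_1 / (1 - phi_2) = -3.1 / 1.477 = -2.098849.
Insert (E2) into (E0): gamma(0) (1 - phi_2^2) = phi_1 (1 + phi_2) gamma(1) + c_0.
  phi_1 (1 + phi_2) = (0.382)(0.523) = 0.199786,   1 - phi_2^2 = 0.772471.
Replace gamma(1) by A gamma(0) + B and collect gamma(0):
  gamma(0) [0.772471 - (0.199786)(0.258632)] = (0.199786)(-2.098849) + 5.2183
  gamma(0) * 0.7208 = 4.798979
  gamma(0) = 4.798979 / 0.7208 = 6.657853.
Therefore gamma(0) = 6.6579 (to 4 decimal places).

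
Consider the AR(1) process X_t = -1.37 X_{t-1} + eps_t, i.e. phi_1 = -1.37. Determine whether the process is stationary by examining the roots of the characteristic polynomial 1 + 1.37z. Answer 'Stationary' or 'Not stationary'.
\text{Not stationary}

The AR(p) characteristic polynomial is P(z) = 1 + 1.37z.
Stationarity requires all roots to lie outside the unit circle, i.e. |z| > 1 for every root.
This is linear in z: 1 + (1.37) z = 0  =>  z = -1/(1.37) = -0.729927,  |z| = 0.729927.
Moduli of all roots: 0.7299.
All moduli strictly greater than 1? No.
Verdict: Not stationary.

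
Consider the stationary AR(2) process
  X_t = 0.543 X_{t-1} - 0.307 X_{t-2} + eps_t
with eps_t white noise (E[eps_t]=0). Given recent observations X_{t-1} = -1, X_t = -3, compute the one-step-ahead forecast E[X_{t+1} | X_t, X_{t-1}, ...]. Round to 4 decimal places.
E[X_{t+1} \mid \mathcal F_t] = -1.3220

For an AR(p) model X_t = c + sum_i phi_i X_{t-i} + eps_t, the
one-step-ahead conditional mean is
  E[X_{t+1} | X_t, ...] = c + sum_i phi_i X_{t+1-i}.
Substitute known values:
  E[X_{t+1} | ...] = (0.543) * (-3) + (-0.307) * (-1)
                   = -1.3220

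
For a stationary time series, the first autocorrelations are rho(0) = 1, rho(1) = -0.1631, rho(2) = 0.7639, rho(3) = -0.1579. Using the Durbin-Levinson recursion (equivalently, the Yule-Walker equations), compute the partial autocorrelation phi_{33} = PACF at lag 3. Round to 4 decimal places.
\phi_{33} = -0.0100

The PACF at lag k is phi_{kk}, the last component of the solution
to the Yule-Walker system G_k phi = r_k where
  (G_k)_{ij} = rho(|i - j|), (r_k)_i = rho(i), i,j = 1..k.
Equivalently, Durbin-Levinson gives phi_{kk} iteratively:
  phi_{11} = rho(1)
  phi_{kk} = [rho(k) - sum_{j=1..k-1} phi_{k-1,j} rho(k-j)]
            / [1 - sum_{j=1..k-1} phi_{k-1,j} rho(j)],
  phi_{k,j} = phi_{k-1,j} - phi_{kk} phi_{k-1,k-j},  j = 1..k-1.
Step k = 1:
  phi_11 = rho(1) = -0.1631.
Step k = 2:
  phi_22 = [rho(2) - phi_11 rho(1)] / [1 - phi_11 rho(1)] = [0.7639 - (-0.1631)(-0.1631)] / [1 - (-0.1631)(-0.1631)]
         = 0.73729839 / 0.97339839 = 0.757448.
  Update: phi_21 = phi_11 - phi_22 phi_11 = -0.1631 - (0.757448)(-0.1631) = -0.03956.
Step k = 3:
  phi_33 = [rho(3) - phi_21 rho(2) - phi_22 rho(1)] / [1 - phi_21 rho(1) - phi_22 rho(2)]
    numerator   = -0.1579 - (-0.03956)(0.7639) - (0.757448)(-0.1631) = -0.00414018
    denominator = 1 - (-0.03956)(-0.1631) - (0.757448)(0.7639) = 0.41493341
  phi_33 = -0.00414018 / 0.41493341 = -0.01.
Therefore phi_{33} = -0.0100.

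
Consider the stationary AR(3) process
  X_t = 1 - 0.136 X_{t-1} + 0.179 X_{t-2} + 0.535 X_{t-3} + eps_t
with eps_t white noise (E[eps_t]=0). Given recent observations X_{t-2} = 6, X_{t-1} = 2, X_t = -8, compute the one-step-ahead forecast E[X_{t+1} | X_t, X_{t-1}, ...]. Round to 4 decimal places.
E[X_{t+1} \mid \mathcal F_t] = 5.6560

For an AR(p) model X_t = c + sum_i phi_i X_{t-i} + eps_t, the
one-step-ahead conditional mean is
  E[X_{t+1} | X_t, ...] = c + sum_i phi_i X_{t+1-i}.
Substitute known values:
  E[X_{t+1} | ...] = 1 + (-0.136) * (-8) + (0.179) * (2) + (0.535) * (6)
                   = 5.6560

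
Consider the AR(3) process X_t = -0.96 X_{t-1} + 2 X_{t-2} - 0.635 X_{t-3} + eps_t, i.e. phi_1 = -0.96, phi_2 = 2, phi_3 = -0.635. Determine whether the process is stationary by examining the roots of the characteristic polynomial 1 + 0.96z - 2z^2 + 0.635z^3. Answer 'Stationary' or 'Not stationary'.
\text{Not stationary}

The AR(p) characteristic polynomial is P(z) = 1 + 0.96z - 2z^2 + 0.635z^3.
Stationarity requires all roots to lie outside the unit circle, i.e. |z| > 1 for every root.
Degree 3: look for a simple real root z0 first, then factor out (1 - z/z0) and solve the remaining quadratic.
Testing z0 = 2: P(2) = 1 + (0.96)(2) + (-2)(2)^2 + (0.635)(2)^3
  = 1 + (1.92) + (-8) + (5.08) = 0.  So z_0 = 2 is a root, |z_0| = 2.
Divide out the factor (1 - 0.5 z) = (1 - z/z0) (since 1/z0 = 0.5):
  P(z) = (1 - 0.5 z)(1 + (1.46) z + (-1.27) z^2)
  [check: z-coef 1.46 - (0.5) = 0.96; z^2-coef -1.27 - (0.5)(1.46) = -2; z^3-coef -(0.5)(-1.27) = 0.635.]
Remaining roots from the quadratic factor 1 + (1.46) z + (-1.27) z^2:
  Set 1 + (1.46) z + (-1.27) z^2 = 0, i.e. a z^2 + b z + c = 0 with a = -1.27, b = 1.46, c = 1.
  Discriminant D = b^2 - 4ac = (1.46)^2 - 4*(-1.27)*1 = 2.1316 - (-5.08) = 7.2116.
  D >= 0, so the roots are real: z = (-b +/- sqrt(D)) / (2a) = (-1.46 +/- 2.685442) / (-2.54).
    z_1 = (-1.46 + 2.685442) / (-2.54) = -0.4825,   |z_1| = 0.4825.
    z_2 = (-1.46 - 2.685442) / (-2.54) = 1.6321,   |z_2| = 1.6321.
Moduli of all roots: 2.0000, 0.4825, 1.6321.
All moduli strictly greater than 1? No.
Verdict: Not stationary.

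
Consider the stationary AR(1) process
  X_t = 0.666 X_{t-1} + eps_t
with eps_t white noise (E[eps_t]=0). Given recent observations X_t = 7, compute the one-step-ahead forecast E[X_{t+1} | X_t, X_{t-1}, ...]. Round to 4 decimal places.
E[X_{t+1} \mid \mathcal F_t] = 4.6620

For an AR(p) model X_t = c + sum_i phi_i X_{t-i} + eps_t, the
one-step-ahead conditional mean is
  E[X_{t+1} | X_t, ...] = c + sum_i phi_i X_{t+1-i}.
Substitute known values:
  E[X_{t+1} | ...] = (0.666) * (7)
                   = 4.6620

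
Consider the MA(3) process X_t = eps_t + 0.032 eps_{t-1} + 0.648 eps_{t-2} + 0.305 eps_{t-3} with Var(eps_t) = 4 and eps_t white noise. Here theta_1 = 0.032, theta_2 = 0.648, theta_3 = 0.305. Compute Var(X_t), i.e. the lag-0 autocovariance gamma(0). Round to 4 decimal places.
\gamma(0) = 6.0558

For an MA(q) process X_t = eps_t + sum_i theta_i eps_{t-i} with
Var(eps_t) = sigma^2, the variance is
  gamma(0) = sigma^2 * (1 + sum_i theta_i^2).
  sum_i theta_i^2 = (0.032)^2 + (0.648)^2 + (0.305)^2 = 0.001024 + 0.419904 + 0.093025 = 0.513953.
  gamma(0) = 4 * (1 + 0.513953) = 4 * 1.513953 = 6.055812, which rounds to 6.0558.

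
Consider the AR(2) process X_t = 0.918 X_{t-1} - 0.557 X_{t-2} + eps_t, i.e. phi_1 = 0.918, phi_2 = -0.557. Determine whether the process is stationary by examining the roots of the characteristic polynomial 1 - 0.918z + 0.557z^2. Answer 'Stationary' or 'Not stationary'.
\text{Stationary}

The AR(p) characteristic polynomial is P(z) = 1 - 0.918z + 0.557z^2.
Stationarity requires all roots to lie outside the unit circle, i.e. |z| > 1 for every root.
Set 1 + (-0.918) z + (0.557) z^2 = 0, i.e. a z^2 + b z + c = 0 with a = 0.557, b = -0.918, c = 1.
Discriminant D = b^2 - 4ac = (-0.918)^2 - 4*(0.557)*1 = 0.842724 - (2.228) = -1.385276.
D < 0, so the roots are the complex-conjugate pair z = (-b +/- i sqrt(-D)) / (2a) = 0.8241 +/- 1.0565i.
For a conjugate pair |z|^2 = z * conj(z) = (product of roots) = c/a = 1/(0.557) = 1.795332, so |z| = sqrt(1.795332) = 1.3399 for both roots.
Moduli of all roots: 1.3399, 1.3399.
All moduli strictly greater than 1? Yes.
Verdict: Stationary.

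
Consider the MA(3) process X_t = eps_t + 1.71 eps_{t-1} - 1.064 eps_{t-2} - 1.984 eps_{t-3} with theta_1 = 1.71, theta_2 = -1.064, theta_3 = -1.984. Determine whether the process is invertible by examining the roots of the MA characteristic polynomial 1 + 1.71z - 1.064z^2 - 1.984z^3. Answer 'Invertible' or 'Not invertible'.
\text{Not invertible}

The MA(q) characteristic polynomial is P(z) = 1 + 1.71z - 1.064z^2 - 1.984z^3.
Invertibility requires all roots to lie outside the unit circle, i.e. |z| > 1 for every root.
Degree 3: look for a simple real root z0 first, then factor out (1 - z/z0) and solve the remaining quadratic.
Testing z0 = -0.625: P(-0.625) = 1 + (1.71)(-0.625) + (-1.064)(-0.625)^2 + (-1.984)(-0.625)^3
  = 1 + (-1.06875) + (-0.415625) + (0.484375) = 0.  So z_0 = -0.625 is a root, |z_0| = 0.625.
Divide out the factor (1 + 1.6 z) = (1 - z/z0) (since 1/z0 = -1.6):
  P(z) = (1 + 1.6 z)(1 + (0.11) z + (-1.24) z^2)
  [check: z-coef 0.11 - (-1.6) = 1.71; z^2-coef -1.24 - (-1.6)(0.11) = -1.064; z^3-coef -(-1.6)(-1.24) = -1.984.]
Remaining roots from the quadratic factor 1 + (0.11) z + (-1.24) z^2:
  Set 1 + (0.11) z + (-1.24) z^2 = 0, i.e. a z^2 + b z + c = 0 with a = -1.24, b = 0.11, c = 1.
  Discriminant D = b^2 - 4ac = (0.11)^2 - 4*(-1.24)*1 = 0.0121 - (-4.96) = 4.9721.
  D >= 0, so the roots are real: z = (-b +/- sqrt(D)) / (2a) = (-0.11 +/- 2.229821) / (-2.48).
    z_1 = (-0.11 + 2.229821) / (-2.48) = -0.8548,   |z_1| = 0.8548.
    z_2 = (-0.11 - 2.229821) / (-2.48) = 0.9435,   |z_2| = 0.9435.
Moduli of all roots: 0.6250, 0.8548, 0.9435.
All moduli strictly greater than 1? No.
Verdict: Not invertible.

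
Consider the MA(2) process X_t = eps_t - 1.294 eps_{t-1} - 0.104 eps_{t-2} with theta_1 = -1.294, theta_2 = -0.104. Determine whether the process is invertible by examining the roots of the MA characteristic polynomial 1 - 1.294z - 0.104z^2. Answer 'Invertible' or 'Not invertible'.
\text{Not invertible}

The MA(q) characteristic polynomial is P(z) = 1 - 1.294z - 0.104z^2.
Invertibility requires all roots to lie outside the unit circle, i.e. |z| > 1 for every root.
Set 1 + (-1.294) z + (-0.104) z^2 = 0, i.e. a z^2 + b z + c = 0 with a = -0.104, b = -1.294, c = 1.
Discriminant D = b^2 - 4ac = (-1.294)^2 - 4*(-0.104)*1 = 1.674436 - (-0.416) = 2.090436.
D >= 0, so the roots are real: z = (-b +/- sqrt(D)) / (2a) = (1.294 +/- 1.445834) / (-0.208).
  z_1 = (1.294 + 1.445834) / (-0.208) = -13.1723,   |z_1| = 13.1723.
  z_2 = (1.294 - 1.445834) / (-0.208) = 0.73,   |z_2| = 0.73.
Moduli of all roots: 13.1723, 0.7300.
All moduli strictly greater than 1? No.
Verdict: Not invertible.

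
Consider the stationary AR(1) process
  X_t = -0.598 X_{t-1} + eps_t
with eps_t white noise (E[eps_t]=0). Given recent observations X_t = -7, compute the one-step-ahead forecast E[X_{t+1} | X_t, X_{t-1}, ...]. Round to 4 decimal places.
E[X_{t+1} \mid \mathcal F_t] = 4.1860

For an AR(p) model X_t = c + sum_i phi_i X_{t-i} + eps_t, the
one-step-ahead conditional mean is
  E[X_{t+1} | X_t, ...] = c + sum_i phi_i X_{t+1-i}.
Substitute known values:
  E[X_{t+1} | ...] = (-0.598) * (-7)
                   = 4.1860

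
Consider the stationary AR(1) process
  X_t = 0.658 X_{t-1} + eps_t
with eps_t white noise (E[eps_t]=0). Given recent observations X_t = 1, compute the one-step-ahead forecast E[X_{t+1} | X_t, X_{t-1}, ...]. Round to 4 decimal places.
E[X_{t+1} \mid \mathcal F_t] = 0.6580

For an AR(p) model X_t = c + sum_i phi_i X_{t-i} + eps_t, the
one-step-ahead conditional mean is
  E[X_{t+1} | X_t, ...] = c + sum_i phi_i X_{t+1-i}.
Substitute known values:
  E[X_{t+1} | ...] = (0.658) * (1)
                   = 0.6580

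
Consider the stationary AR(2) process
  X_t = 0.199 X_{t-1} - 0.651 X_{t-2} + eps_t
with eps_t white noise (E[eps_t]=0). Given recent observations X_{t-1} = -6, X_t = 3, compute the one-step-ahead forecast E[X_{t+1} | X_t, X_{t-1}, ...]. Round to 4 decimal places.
E[X_{t+1} \mid \mathcal F_t] = 4.5030

For an AR(p) model X_t = c + sum_i phi_i X_{t-i} + eps_t, the
one-step-ahead conditional mean is
  E[X_{t+1} | X_t, ...] = c + sum_i phi_i X_{t+1-i}.
Substitute known values:
  E[X_{t+1} | ...] = (0.199) * (3) + (-0.651) * (-6)
                   = 4.5030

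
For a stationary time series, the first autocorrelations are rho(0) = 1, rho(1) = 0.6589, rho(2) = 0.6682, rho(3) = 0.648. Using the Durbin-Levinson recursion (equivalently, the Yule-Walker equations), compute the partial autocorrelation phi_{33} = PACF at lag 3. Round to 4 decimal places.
\phi_{33} = 0.2501

The PACF at lag k is phi_{kk}, the last component of the solution
to the Yule-Walker system G_k phi = r_k where
  (G_k)_{ij} = rho(|i - j|), (r_k)_i = rho(i), i,j = 1..k.
Equivalently, Durbin-Levinson gives phi_{kk} iteratively:
  phi_{11} = rho(1)
  phi_{kk} = [rho(k) - sum_{j=1..k-1} phi_{k-1,j} rho(k-j)]
            / [1 - sum_{j=1..k-1} phi_{k-1,j} rho(j)],
  phi_{k,j} = phi_{k-1,j} - phi_{kk} phi_{k-1,k-j},  j = 1..k-1.
Step k = 1:
  phi_11 = rho(1) = 0.6589.
Step k = 2:
  phi_22 = [rho(2) - phi_11 rho(1)] / [1 - phi_11 rho(1)] = [0.6682 - (0.6589)(0.6589)] / [1 - (0.6589)(0.6589)]
         = 0.23405079 / 0.56585079 = 0.413626.
  Update: phi_21 = phi_11 - phi_22 phi_11 = 0.6589 - (0.413626)(0.6589) = 0.386362.
Step k = 3:
  phi_33 = [rho(3) - phi_21 rho(2) - phi_22 rho(1)] / [1 - phi_21 rho(1) - phi_22 rho(2)]
    numerator   = 0.648 - (0.386362)(0.6682) - (0.413626)(0.6589) = 0.11729478
    denominator = 1 - (0.386362)(0.6589) - (0.413626)(0.6682) = 0.46904122
  phi_33 = 0.11729478 / 0.46904122 = 0.2501.
Therefore phi_{33} = 0.2501.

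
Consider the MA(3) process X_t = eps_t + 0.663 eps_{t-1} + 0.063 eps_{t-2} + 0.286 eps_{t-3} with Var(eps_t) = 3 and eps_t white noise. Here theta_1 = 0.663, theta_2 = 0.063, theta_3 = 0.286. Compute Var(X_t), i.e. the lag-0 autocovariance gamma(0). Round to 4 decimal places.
\gamma(0) = 4.5760

For an MA(q) process X_t = eps_t + sum_i theta_i eps_{t-i} with
Var(eps_t) = sigma^2, the variance is
  gamma(0) = sigma^2 * (1 + sum_i theta_i^2).
  sum_i theta_i^2 = (0.663)^2 + (0.063)^2 + (0.286)^2 = 0.439569 + 0.003969 + 0.081796 = 0.525334.
  gamma(0) = 3 * (1 + 0.525334) = 3 * 1.525334 = 4.576002, which rounds to 4.5760.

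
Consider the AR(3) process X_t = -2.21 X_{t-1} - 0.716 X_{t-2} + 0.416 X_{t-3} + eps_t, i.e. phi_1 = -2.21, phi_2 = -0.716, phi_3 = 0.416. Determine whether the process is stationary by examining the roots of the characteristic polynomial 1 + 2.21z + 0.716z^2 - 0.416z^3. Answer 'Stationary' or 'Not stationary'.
\text{Not stationary}

The AR(p) characteristic polynomial is P(z) = 1 + 2.21z + 0.716z^2 - 0.416z^3.
Stationarity requires all roots to lie outside the unit circle, i.e. |z| > 1 for every root.
Degree 3: look for a simple real root z0 first, then factor out (1 - z/z0) and solve the remaining quadratic.
Testing z0 = -0.625: P(-0.625) = 1 + (2.21)(-0.625) + (0.716)(-0.625)^2 + (-0.416)(-0.625)^3
  = 1 + (-1.38125) + (0.279687) + (0.101562) = 0.  So z_0 = -0.625 is a root, |z_0| = 0.625.
Divide out the factor (1 + 1.6 z) = (1 - z/z0) (since 1/z0 = -1.6):
  P(z) = (1 + 1.6 z)(1 + (0.61) z + (-0.26) z^2)
  [check: z-coef 0.61 - (-1.6) = 2.21; z^2-coef -0.26 - (-1.6)(0.61) = 0.716; z^3-coef -(-1.6)(-0.26) = -0.416.]
Remaining roots from the quadratic factor 1 + (0.61) z + (-0.26) z^2:
  Set 1 + (0.61) z + (-0.26) z^2 = 0, i.e. a z^2 + b z + c = 0 with a = -0.26, b = 0.61, c = 1.
  Discriminant D = b^2 - 4ac = (0.61)^2 - 4*(-0.26)*1 = 0.3721 - (-1.04) = 1.4121.
  D >= 0, so the roots are real: z = (-b +/- sqrt(D)) / (2a) = (-0.61 +/- 1.188318) / (-0.52).
    z_1 = (-0.61 + 1.188318) / (-0.52) = -1.1122,   |z_1| = 1.1122.
    z_2 = (-0.61 - 1.188318) / (-0.52) = 3.4583,   |z_2| = 3.4583.
Moduli of all roots: 0.6250, 1.1122, 3.4583.
All moduli strictly greater than 1? No.
Verdict: Not stationary.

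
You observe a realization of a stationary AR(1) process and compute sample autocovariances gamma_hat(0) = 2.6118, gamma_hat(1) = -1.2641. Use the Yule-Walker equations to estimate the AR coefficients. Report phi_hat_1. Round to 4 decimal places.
\hat\phi_{1} = -0.4840

The Yule-Walker equations for an AR(p) process read, in matrix form,
  Gamma_p phi = r_p,   with   (Gamma_p)_{ij} = gamma(|i - j|),
                       (r_p)_i = gamma(i),   i,j = 1..p.
Substitute the sample gammas (Toeplitz matrix and right-hand side of size 1):
  Gamma_p = [[2.6118]]
  r_p     = [-1.2641]
With p = 1 this is the single equation gamma(0) phi_1 = gamma(1):
  phi_hat_1 = gamma(1) / gamma(0) = -1.2641 / 2.6118 = -0.4840.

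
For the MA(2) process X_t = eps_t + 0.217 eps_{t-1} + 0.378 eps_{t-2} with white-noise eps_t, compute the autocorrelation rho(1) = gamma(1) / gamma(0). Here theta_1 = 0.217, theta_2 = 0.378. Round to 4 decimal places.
\rho(1) = 0.2513

For an MA(q) process with theta_0 = 1, the autocovariance is
  gamma(k) = sigma^2 * sum_{i=0..q-k} theta_i * theta_{i+k},
and rho(k) = gamma(k) / gamma(0). Sigma^2 cancels.
  numerator   = (1)*(0.217) + (0.217)*(0.378) = 0.299026.
  denominator = (1)^2 + (0.217)^2 + (0.378)^2 = 1.189973.
  rho(1) = 0.299026 / 1.189973 = 0.2513.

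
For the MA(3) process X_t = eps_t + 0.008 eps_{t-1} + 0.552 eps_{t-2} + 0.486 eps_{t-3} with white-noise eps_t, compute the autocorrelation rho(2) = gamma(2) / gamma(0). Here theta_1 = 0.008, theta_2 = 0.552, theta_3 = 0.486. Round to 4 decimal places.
\rho(2) = 0.3607

For an MA(q) process with theta_0 = 1, the autocovariance is
  gamma(k) = sigma^2 * sum_{i=0..q-k} theta_i * theta_{i+k},
and rho(k) = gamma(k) / gamma(0). Sigma^2 cancels.
  numerator   = (1)*(0.552) + (0.008)*(0.486) = 0.555888.
  denominator = (1)^2 + (0.008)^2 + (0.552)^2 + (0.486)^2 = 1.540964.
  rho(2) = 0.555888 / 1.540964 = 0.3607.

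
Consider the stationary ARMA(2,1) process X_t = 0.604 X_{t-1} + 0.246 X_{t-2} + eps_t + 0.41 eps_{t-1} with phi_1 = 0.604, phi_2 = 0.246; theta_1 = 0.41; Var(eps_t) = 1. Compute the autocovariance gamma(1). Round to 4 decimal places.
\gamma(1) = 4.8867

Multiply the model equation by X_{t-k} and take expectations. With theta_0 = psi_0 = 1 and psi_j the MA(infinity) weights, this gives
  gamma(k) - sum_i phi_i gamma(k-i) = c_k,
  c_k = sigma^2 * sum_{j=k..q} theta_j psi_{j-k}   (c_k = 0 for k > q),
using gamma(-m) = gamma(m).
psi-weights needed (psi_j = theta_j + sum_i phi_i psi_{j-i}):
  psi_1 = theta_1 + phi_1 = 0.41 + (0.604) = 1.014
Right-hand sides:
  c_0 = sigma^2 (1 + theta_1 psi_1) = 1 * (1 + (0.41)(1.014)) = 1 * 1.41574 = 1.41574
  c_1 = sigma^2 theta_1 = 1 * (0.41) = 0.41
  c_2 = 0
Equations for k = 0, 1, 2 (AR order 2, c_2 = 0):
  (E0) gamma(0) = phi_1 gamma(1) + phi_2 gamma(2) + c_0
  (E1) gamma(1) = phi_1 gamma(0) + phi_2 gamma(1) + c_1
  (E2) gamma(2) = phi_1 gamma(1) + phi_2 gamma(0)
From (E1): gamma(1) = A gamma(0) + B with
  A = phi_1 / (1 - phi_2) = 0.604 / 0.754 = 0.801061,   B = c_1 / (1 - phi_2) = 0.41 / 0.754 = 0.543767.
Insert (E2) into (E0): gamma(0) (1 - phi_2^2) = phi_1 (1 + phi_2) gamma(1) + c_0.
  phi_1 (1 + phi_2) = (0.604)(1.246) = 0.752584,   1 - phi_2^2 = 0.939484.
Replace gamma(1) by A gamma(0) + B and collect gamma(0):
  gamma(0) [0.939484 - (0.752584)(0.801061)] = (0.752584)(0.543767) + 1.41574
  gamma(0) * 0.336618 = 1.82497
  gamma(0) = 1.82497 / 0.336618 = 5.421482.
  gamma(1) = A gamma(0) + B = (0.801061)(5.421482) + (0.543767) = 4.886704.
Therefore gamma(1) = 4.8867 (to 4 decimal places).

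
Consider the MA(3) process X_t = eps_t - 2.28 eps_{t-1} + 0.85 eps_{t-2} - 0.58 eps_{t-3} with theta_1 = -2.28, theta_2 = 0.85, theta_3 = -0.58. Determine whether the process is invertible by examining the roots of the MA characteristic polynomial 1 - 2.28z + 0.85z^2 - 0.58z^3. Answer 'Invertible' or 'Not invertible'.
\text{Not invertible}

The MA(q) characteristic polynomial is P(z) = 1 - 2.28z + 0.85z^2 - 0.58z^3.
Invertibility requires all roots to lie outside the unit circle, i.e. |z| > 1 for every root.
Degree 3: look for a simple real root z0 first, then factor out (1 - z/z0) and solve the remaining quadratic.
Testing z0 = 0.5: P(0.5) = 1 + (-2.28)(0.5) + (0.85)(0.5)^2 + (-0.58)(0.5)^3
  = 1 + (-1.14) + (0.2125) + (-0.0725) = 0.  So z_0 = 0.5 is a root, |z_0| = 0.5.
Divide out the factor (1 - 2 z) = (1 - z/z0) (since 1/z0 = 2):
  P(z) = (1 - 2 z)(1 + (-0.28) z + (0.29) z^2)
  [check: z-coef -0.28 - (2) = -2.28; z^2-coef 0.29 - (2)(-0.28) = 0.85; z^3-coef -(2)(0.29) = -0.58.]
Remaining roots from the quadratic factor 1 + (-0.28) z + (0.29) z^2:
  Set 1 + (-0.28) z + (0.29) z^2 = 0, i.e. a z^2 + b z + c = 0 with a = 0.29, b = -0.28, c = 1.
  Discriminant D = b^2 - 4ac = (-0.28)^2 - 4*(0.29)*1 = 0.0784 - (1.16) = -1.0816.
  D < 0, so the roots are the complex-conjugate pair z = (-b +/- i sqrt(-D)) / (2a) = 0.4828 +/- 1.7931i.
  For a conjugate pair |z|^2 = z * conj(z) = (product of roots) = c/a = 1/(0.29) = 3.448276, so |z| = sqrt(3.448276) = 1.857 for both roots.
Moduli of all roots: 0.5000, 1.8570, 1.8570.
All moduli strictly greater than 1? No.
Verdict: Not invertible.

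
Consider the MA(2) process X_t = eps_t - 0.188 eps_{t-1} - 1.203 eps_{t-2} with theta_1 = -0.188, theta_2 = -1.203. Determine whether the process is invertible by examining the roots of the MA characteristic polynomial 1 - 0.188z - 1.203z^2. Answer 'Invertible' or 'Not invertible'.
\text{Not invertible}

The MA(q) characteristic polynomial is P(z) = 1 - 0.188z - 1.203z^2.
Invertibility requires all roots to lie outside the unit circle, i.e. |z| > 1 for every root.
Set 1 + (-0.188) z + (-1.203) z^2 = 0, i.e. a z^2 + b z + c = 0 with a = -1.203, b = -0.188, c = 1.
Discriminant D = b^2 - 4ac = (-0.188)^2 - 4*(-1.203)*1 = 0.035344 - (-4.812) = 4.847344.
D >= 0, so the roots are real: z = (-b +/- sqrt(D)) / (2a) = (0.188 +/- 2.201668) / (-2.406).
  z_1 = (0.188 + 2.201668) / (-2.406) = -0.9932,   |z_1| = 0.9932.
  z_2 = (0.188 - 2.201668) / (-2.406) = 0.8369,   |z_2| = 0.8369.
Moduli of all roots: 0.9932, 0.8369.
All moduli strictly greater than 1? No.
Verdict: Not invertible.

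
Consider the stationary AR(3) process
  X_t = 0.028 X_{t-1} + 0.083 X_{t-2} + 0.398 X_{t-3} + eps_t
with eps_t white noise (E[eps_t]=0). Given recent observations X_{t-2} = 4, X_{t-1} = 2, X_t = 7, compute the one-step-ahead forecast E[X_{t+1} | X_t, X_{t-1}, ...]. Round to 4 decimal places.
E[X_{t+1} \mid \mathcal F_t] = 1.9540

For an AR(p) model X_t = c + sum_i phi_i X_{t-i} + eps_t, the
one-step-ahead conditional mean is
  E[X_{t+1} | X_t, ...] = c + sum_i phi_i X_{t+1-i}.
Substitute known values:
  E[X_{t+1} | ...] = (0.028) * (7) + (0.083) * (2) + (0.398) * (4)
                   = 1.9540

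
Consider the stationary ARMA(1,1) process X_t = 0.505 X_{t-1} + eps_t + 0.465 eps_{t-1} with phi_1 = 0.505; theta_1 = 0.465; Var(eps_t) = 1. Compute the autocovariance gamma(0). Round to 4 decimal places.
\gamma(0) = 2.2630

Multiply the model equation by X_{t-k} and take expectations. With theta_0 = psi_0 = 1 and psi_j the MA(infinity) weights, this gives
  gamma(k) - sum_i phi_i gamma(k-i) = c_k,
  c_k = sigma^2 * sum_{j=k..q} theta_j psi_{j-k}   (c_k = 0 for k > q),
using gamma(-m) = gamma(m).
psi-weights needed (psi_j = theta_j + sum_i phi_i psi_{j-i}):
  psi_1 = theta_1 + phi_1 = 0.465 + (0.505) = 0.97
Right-hand sides:
  c_0 = sigma^2 (1 + theta_1 psi_1) = 1 * (1 + (0.465)(0.97)) = 1 * 1.45105 = 1.45105
  c_1 = sigma^2 theta_1 = 1 * (0.465) = 0.465
  c_2 = 0
Equations for k = 0 and k = 1 (AR order 1):
  gamma(0) = phi_1 gamma(1) + c_0
  gamma(1) = phi_1 gamma(0) + c_1
Substituting the second into the first: gamma(0) (1 - phi_1^2) = c_0 + phi_1 c_1, so
  gamma(0) = (c_0 + phi_1 c_1) / (1 - phi_1^2) = (1.45105 + (0.505)(0.465)) / (1 - (0.505)^2) = 1.685875 / 0.744975 = 2.262995.
Therefore gamma(0) = 2.2630 (to 4 decimal places).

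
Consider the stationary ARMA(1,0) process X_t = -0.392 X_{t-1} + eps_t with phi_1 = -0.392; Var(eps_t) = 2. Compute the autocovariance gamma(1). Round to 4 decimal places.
\gamma(1) = -0.9263

Multiply the model equation by X_{t-k} and take expectations. With theta_0 = psi_0 = 1 and psi_j the MA(infinity) weights, this gives
  gamma(k) - sum_i phi_i gamma(k-i) = c_k,
  c_k = sigma^2 * sum_{j=k..q} theta_j psi_{j-k}   (c_k = 0 for k > q),
using gamma(-m) = gamma(m).
Pure AR (q = 0): c_0 = sigma^2 = 2, c_k = 0 for k >= 1.
Equations for k = 0 and k = 1 (AR order 1):
  gamma(0) = phi_1 gamma(1) + c_0
  gamma(1) = phi_1 gamma(0) + c_1
Substituting the second into the first: gamma(0) (1 - phi_1^2) = c_0 + phi_1 c_1, so
  gamma(0) = c_0 / (1 - phi_1^2) = 2 / (1 - (-0.392)^2) = 2 / 0.846336 = 2.363128.
  gamma(1) = phi_1 gamma(0) = (-0.392)(2.363128) = -0.926346.
Therefore gamma(1) = -0.9263 (to 4 decimal places).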